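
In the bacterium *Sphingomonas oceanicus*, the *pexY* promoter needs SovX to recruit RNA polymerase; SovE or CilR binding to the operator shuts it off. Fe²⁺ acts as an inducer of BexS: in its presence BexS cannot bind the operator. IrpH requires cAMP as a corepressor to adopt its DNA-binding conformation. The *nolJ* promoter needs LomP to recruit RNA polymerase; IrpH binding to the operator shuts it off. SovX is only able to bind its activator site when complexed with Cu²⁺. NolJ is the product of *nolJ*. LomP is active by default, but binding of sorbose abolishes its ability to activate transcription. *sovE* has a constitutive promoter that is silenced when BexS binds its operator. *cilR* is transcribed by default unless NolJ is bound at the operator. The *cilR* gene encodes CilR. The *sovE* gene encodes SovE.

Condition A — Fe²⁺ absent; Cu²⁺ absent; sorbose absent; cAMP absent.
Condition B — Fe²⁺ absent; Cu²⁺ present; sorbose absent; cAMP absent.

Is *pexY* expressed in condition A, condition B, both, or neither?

B only

Condition A:
Fe²⁺ is absent, so BexS is active.
With repressor BexS bound, *sovE* is not transcribed.
So SovE is not produced.
Cu²⁺ is absent, so SovX is inactive.
Sorbose is absent, so LomP is active.
cAMP is absent, so IrpH is inactive.
No repressor is bound and LomP is active, so *nolJ* is transcribed.
So NolJ is produced and active.
With repressor NolJ bound, *cilR* is not transcribed.
So CilR is not produced.
Required activator SovX is absent, so *pexY* is not transcribed.
→ *pexY* is OFF in A.
Condition B:
Fe²⁺ is absent, so BexS is active.
With repressor BexS bound, *sovE* is not transcribed.
So SovE is not produced.
Cu²⁺ is present, so SovX is active.
Sorbose is absent, so LomP is active.
cAMP is absent, so IrpH is inactive.
No repressor is bound and LomP is active, so *nolJ* is transcribed.
So NolJ is produced and active.
With repressor NolJ bound, *cilR* is not transcribed.
So CilR is not produced.
No repressor is bound and SovX is active, so *pexY* is transcribed.
→ *pexY* is ON in B.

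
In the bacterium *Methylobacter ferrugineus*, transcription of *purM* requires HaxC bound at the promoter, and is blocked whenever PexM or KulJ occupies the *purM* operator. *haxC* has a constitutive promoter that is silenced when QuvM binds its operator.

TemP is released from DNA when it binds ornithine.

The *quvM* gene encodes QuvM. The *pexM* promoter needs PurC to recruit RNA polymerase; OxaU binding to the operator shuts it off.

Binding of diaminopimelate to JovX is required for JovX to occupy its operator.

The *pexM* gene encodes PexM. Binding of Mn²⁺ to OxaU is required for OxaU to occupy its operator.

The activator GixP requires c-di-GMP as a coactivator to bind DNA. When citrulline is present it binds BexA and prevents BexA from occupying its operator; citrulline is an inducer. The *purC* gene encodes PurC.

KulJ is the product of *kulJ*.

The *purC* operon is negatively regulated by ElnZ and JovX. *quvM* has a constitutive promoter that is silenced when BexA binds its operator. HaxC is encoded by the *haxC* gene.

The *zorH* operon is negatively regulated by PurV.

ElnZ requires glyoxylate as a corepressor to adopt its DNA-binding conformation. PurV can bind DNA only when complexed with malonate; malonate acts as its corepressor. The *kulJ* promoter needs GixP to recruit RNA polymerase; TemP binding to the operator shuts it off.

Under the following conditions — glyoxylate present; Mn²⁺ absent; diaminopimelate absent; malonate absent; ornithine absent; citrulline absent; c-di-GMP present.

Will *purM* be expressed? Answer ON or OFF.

ON

Mn²⁺ is absent, so OxaU is inactive.
Glyoxylate is present, so ElnZ is active.
Diaminopimelate is absent, so JovX is inactive.
With repressor ElnZ bound, *purC* is not transcribed.
So PurC is not produced.
Required activator PurC is absent, so *pexM* is not transcribed.
So PexM is not produced.
Ornithine is absent, so TemP is active.
c-di-GMP is present, so GixP is active.
With repressor TemP bound, *kulJ* is not transcribed.
So KulJ is not produced.
Citrulline is absent, so BexA is active.
With repressor BexA bound, *quvM* is not transcribed.
So QuvM is not produced.
With no repressor bound, *haxC* is transcribed.
So HaxC is produced and active.
No repressor is bound and HaxC is active, so *purM* is transcribed.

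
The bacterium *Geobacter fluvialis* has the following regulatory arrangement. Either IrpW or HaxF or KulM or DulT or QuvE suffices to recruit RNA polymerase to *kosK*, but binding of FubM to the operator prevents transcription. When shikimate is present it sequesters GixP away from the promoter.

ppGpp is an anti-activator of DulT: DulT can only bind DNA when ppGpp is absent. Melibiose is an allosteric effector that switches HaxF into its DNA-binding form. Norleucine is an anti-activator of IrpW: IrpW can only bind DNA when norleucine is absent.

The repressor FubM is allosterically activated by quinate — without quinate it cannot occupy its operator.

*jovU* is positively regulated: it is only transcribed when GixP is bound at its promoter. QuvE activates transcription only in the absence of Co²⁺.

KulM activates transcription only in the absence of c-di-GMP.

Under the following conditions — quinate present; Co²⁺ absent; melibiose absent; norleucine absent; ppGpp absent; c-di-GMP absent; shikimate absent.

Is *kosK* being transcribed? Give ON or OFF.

OFF

Norleucine is absent, so IrpW is active.
Melibiose is absent, so HaxF is inactive.
c-di-GMP is absent, so KulM is active.
Quinate is present, so FubM is active.
ppGpp is absent, so DulT is active.
Co²⁺ is absent, so QuvE is active.
With repressor FubM bound, *kosK* is not transcribed.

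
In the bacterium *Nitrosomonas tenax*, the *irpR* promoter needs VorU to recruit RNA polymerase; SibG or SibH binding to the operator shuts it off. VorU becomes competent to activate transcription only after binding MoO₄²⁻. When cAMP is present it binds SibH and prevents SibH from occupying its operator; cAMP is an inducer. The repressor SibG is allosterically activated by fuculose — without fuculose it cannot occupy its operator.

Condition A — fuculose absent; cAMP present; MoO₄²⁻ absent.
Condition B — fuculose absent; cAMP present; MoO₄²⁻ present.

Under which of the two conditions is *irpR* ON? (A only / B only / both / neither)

Condition A:
Fuculose is absent, so SibG is inactive.
cAMP is present, so SibH is inactive.
MoO₄²⁻ is absent, so VorU is inactive.
Required activator VorU is absent, so *irpR* is not transcribed.
→ *irpR* is OFF in A.
Condition B:
Fuculose is absent, so SibG is inactive.
cAMP is present, so SibH is inactive.
MoO₄²⁻ is present, so VorU is active.
No repressor is bound and VorU is active, so *irpR* is transcribed.
→ *irpR* is ON in B.

B only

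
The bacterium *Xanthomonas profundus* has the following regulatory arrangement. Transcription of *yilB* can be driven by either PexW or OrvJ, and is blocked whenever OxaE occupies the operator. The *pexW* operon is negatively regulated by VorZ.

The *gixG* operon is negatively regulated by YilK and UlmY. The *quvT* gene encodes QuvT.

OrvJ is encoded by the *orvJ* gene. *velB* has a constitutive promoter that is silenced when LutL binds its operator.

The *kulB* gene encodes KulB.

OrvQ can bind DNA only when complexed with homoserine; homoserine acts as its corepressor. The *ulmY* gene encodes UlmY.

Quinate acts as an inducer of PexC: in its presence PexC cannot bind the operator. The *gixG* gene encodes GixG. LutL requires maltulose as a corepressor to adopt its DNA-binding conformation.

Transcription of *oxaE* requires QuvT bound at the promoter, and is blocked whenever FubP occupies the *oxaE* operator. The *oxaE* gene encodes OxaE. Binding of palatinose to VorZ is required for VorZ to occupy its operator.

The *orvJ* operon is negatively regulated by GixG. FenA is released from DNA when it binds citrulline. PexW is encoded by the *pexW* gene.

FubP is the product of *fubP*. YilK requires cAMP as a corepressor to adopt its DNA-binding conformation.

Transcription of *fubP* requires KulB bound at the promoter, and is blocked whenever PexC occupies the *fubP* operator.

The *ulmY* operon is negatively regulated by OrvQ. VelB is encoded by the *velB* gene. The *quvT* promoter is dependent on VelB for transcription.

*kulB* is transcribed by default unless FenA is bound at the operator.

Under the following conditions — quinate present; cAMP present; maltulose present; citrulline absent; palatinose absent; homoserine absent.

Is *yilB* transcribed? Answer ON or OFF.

Palatinose is absent, so VorZ is inactive.
With no repressor bound, *pexW* is transcribed.
So PexW is produced and active.
cAMP is present, so YilK is active.
Homoserine is absent, so OrvQ is inactive.
With no repressor bound, *ulmY* is transcribed.
So UlmY is produced and active.
With repressor YilK bound, *gixG* is not transcribed.
So GixG is not produced.
With no repressor bound, *orvJ* is transcribed.
So OrvJ is produced and active.
Quinate is present, so PexC is inactive.
Citrulline is absent, so FenA is active.
With repressor FenA bound, *kulB* is not transcribed.
So KulB is not produced.
Required activator KulB is absent, so *fubP* is not transcribed.
So FubP is not produced.
Maltulose is present, so LutL is active.
With repressor LutL bound, *velB* is not transcribed.
So VelB is not produced.
Required activator VelB is absent, so *quvT* is not transcribed.
So QuvT is not produced.
Required activator QuvT is absent, so *oxaE* is not transcribed.
So OxaE is not produced.
Activator PexW is present, so *yilB* is transcribed.

ON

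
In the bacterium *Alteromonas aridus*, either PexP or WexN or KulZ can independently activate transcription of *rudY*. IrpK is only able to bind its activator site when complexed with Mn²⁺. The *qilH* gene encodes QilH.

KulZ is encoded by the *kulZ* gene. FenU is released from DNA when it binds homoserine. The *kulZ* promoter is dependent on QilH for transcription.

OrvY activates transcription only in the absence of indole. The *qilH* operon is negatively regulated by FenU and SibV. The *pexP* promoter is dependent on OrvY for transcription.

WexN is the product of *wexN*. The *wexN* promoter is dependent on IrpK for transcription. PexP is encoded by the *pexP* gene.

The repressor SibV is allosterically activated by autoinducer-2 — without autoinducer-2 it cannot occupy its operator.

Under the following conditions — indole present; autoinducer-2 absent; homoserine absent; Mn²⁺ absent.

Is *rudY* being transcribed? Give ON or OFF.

Indole is present, so OrvY is inactive.
Required activator OrvY is absent, so *pexP* is not transcribed.
So PexP is not produced.
Mn²⁺ is absent, so IrpK is inactive.
Required activator IrpK is absent, so *wexN* is not transcribed.
So WexN is not produced.
Homoserine is absent, so FenU is active.
Autoinducer-2 is absent, so SibV is inactive.
With repressor FenU bound, *qilH* is not transcribed.
So QilH is not produced.
Required activator QilH is absent, so *kulZ* is not transcribed.
So KulZ is not produced.
No activator is available at the *rudY* promoter, so *rudY* is not transcribed.

OFF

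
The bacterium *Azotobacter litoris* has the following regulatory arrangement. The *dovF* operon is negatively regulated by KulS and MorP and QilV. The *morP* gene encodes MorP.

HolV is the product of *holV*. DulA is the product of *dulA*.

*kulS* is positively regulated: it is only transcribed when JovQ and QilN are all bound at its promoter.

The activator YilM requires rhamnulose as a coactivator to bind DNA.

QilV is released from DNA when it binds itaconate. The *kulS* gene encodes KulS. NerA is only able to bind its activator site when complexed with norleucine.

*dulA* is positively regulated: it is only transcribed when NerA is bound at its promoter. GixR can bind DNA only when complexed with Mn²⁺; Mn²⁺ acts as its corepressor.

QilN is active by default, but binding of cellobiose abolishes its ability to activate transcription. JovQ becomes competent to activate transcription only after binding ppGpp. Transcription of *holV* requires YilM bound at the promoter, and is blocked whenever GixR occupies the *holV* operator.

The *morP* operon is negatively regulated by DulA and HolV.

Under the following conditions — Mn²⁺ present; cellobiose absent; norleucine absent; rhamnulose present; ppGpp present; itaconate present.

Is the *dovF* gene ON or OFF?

OFF

ppGpp is present, so JovQ is active.
Cellobiose is absent, so QilN is active.
No repressor is bound and JovQ and QilN are active, so *kulS* is transcribed.
So KulS is produced and active.
Norleucine is absent, so NerA is inactive.
Required activator NerA is absent, so *dulA* is not transcribed.
So DulA is not produced.
Mn²⁺ is present, so GixR is active.
Rhamnulose is present, so YilM is active.
With repressor GixR bound, *holV* is not transcribed.
So HolV is not produced.
With no repressor bound, *morP* is transcribed.
So MorP is produced and active.
Itaconate is present, so QilV is inactive.
With repressor KulS bound, *dovF* is not transcribed.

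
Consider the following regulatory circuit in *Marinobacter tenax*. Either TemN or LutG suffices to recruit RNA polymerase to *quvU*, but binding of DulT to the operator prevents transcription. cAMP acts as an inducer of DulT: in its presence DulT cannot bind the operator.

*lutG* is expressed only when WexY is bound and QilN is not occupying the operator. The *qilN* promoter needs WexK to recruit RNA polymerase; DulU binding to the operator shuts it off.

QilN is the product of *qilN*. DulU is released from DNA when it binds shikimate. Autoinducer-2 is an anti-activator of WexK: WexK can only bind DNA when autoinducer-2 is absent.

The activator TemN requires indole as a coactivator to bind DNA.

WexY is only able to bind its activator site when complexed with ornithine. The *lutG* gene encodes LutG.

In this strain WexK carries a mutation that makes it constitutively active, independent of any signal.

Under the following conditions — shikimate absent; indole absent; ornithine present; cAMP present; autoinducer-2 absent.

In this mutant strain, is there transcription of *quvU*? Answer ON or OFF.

Indole is absent, so TemN is inactive.
Ornithine is present, so WexY is active.
Shikimate is absent, so DulU is active.
WexK is constitutively active in this strain.
With repressor DulU bound, *qilN* is not transcribed.
So QilN is not produced.
No repressor is bound and WexY is active, so *lutG* is transcribed.
So LutG is produced and active.
cAMP is present, so DulT is inactive.
Activator LutG is present, so *quvU* is transcribed.

ON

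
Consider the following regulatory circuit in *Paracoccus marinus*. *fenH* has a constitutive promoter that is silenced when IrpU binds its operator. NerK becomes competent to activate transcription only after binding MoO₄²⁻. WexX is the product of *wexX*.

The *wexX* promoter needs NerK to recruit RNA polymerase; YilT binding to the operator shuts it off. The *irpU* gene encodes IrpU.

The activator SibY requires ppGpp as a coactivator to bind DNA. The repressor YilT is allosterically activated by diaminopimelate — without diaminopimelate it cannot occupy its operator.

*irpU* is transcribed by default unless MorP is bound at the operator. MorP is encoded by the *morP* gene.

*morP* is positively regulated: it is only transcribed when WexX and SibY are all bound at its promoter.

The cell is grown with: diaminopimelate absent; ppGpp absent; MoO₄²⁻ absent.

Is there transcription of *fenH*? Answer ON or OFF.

Diaminopimelate is absent, so YilT is inactive.
MoO₄²⁻ is absent, so NerK is inactive.
Required activator NerK is absent, so *wexX* is not transcribed.
So WexX is not produced.
ppGpp is absent, so SibY is inactive.
Required activator WexX is absent, so *morP* is not transcribed.
So MorP is not produced.
With no repressor bound, *irpU* is transcribed.
So IrpU is produced and active.
With repressor IrpU bound, *fenH* is not transcribed.

OFF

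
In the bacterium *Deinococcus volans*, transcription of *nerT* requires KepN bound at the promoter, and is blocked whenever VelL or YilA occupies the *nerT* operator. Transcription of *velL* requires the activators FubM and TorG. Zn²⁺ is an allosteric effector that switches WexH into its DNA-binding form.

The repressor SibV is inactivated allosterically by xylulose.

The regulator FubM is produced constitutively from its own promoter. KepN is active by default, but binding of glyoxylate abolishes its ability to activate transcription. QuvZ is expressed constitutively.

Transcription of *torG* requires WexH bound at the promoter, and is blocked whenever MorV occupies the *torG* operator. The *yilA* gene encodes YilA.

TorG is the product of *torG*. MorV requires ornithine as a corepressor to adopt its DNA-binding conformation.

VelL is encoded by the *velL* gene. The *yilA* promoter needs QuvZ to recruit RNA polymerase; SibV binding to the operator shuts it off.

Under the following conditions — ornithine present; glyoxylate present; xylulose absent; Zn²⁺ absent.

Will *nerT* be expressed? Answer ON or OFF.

OFF

FubM is produced constitutively and is active.
Ornithine is present, so MorV is active.
Zn²⁺ is absent, so WexH is inactive.
With repressor MorV bound, *torG* is not transcribed.
So TorG is not produced.
Required activator TorG is absent, so *velL* is not transcribed.
So VelL is not produced.
Xylulose is absent, so SibV is active.
QuvZ is produced constitutively and is active.
With repressor SibV bound, *yilA* is not transcribed.
So YilA is not produced.
Glyoxylate is present, so KepN is inactive.
Required activator KepN is absent, so *nerT* is not transcribed.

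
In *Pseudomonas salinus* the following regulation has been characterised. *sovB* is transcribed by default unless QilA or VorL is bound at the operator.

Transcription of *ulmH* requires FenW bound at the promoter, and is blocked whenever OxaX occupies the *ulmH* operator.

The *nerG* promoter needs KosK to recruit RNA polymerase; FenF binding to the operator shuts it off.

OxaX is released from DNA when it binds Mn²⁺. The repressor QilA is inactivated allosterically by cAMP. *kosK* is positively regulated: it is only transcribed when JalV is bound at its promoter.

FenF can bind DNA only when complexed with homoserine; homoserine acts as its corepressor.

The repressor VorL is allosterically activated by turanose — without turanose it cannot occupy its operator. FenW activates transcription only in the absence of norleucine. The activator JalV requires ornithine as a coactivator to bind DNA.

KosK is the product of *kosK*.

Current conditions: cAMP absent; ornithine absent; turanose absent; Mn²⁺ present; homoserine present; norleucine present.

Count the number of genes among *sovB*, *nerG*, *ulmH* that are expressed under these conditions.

cAMP is absent, so QilA is active.
Turanose is absent, so VorL is inactive.
With repressor QilA bound, *sovB* is not transcribed.
→ *sovB* is OFF.
Ornithine is absent, so JalV is inactive.
Required activator JalV is absent, so *kosK* is not transcribed.
So KosK is not produced.
Homoserine is present, so FenF is active.
With repressor FenF bound, *nerG* is not transcribed.
→ *nerG* is OFF.
Norleucine is present, so FenW is inactive.
Mn²⁺ is present, so OxaX is inactive.
Required activator FenW is absent, so *ulmH* is not transcribed.
→ *ulmH* is OFF.
0 of the 3 genes are transcribed.

0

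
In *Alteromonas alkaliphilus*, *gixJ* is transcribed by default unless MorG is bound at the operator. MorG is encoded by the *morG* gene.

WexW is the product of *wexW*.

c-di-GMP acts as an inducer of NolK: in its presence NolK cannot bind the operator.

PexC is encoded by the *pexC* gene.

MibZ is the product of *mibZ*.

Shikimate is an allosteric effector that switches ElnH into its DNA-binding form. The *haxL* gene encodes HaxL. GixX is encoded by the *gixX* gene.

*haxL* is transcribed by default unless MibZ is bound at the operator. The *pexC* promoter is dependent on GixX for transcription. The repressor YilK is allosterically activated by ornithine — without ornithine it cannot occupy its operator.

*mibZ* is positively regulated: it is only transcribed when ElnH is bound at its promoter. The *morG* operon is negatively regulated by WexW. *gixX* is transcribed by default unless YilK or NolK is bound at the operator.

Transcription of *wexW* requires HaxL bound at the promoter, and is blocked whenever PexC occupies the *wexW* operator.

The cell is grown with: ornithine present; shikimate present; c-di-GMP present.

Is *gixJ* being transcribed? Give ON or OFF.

OFF

Shikimate is present, so ElnH is active.
No repressor is bound and ElnH is active, so *mibZ* is transcribed.
So MibZ is produced and active.
With repressor MibZ bound, *haxL* is not transcribed.
So HaxL is not produced.
Ornithine is present, so YilK is active.
c-di-GMP is present, so NolK is inactive.
With repressor YilK bound, *gixX* is not transcribed.
So GixX is not produced.
Required activator GixX is absent, so *pexC* is not transcribed.
So PexC is not produced.
Required activator HaxL is absent, so *wexW* is not transcribed.
So WexW is not produced.
With no repressor bound, *morG* is transcribed.
So MorG is produced and active.
With repressor MorG bound, *gixJ* is not transcribed.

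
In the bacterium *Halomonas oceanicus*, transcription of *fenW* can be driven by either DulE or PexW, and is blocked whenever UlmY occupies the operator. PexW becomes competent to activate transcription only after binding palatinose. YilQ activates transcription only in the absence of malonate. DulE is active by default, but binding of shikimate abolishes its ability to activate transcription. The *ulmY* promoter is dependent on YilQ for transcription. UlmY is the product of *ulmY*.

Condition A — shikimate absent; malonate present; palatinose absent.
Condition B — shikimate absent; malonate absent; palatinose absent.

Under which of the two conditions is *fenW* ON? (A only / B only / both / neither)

Condition A:
Shikimate is absent, so DulE is active.
Malonate is present, so YilQ is inactive.
Required activator YilQ is absent, so *ulmY* is not transcribed.
So UlmY is not produced.
Palatinose is absent, so PexW is inactive.
Activator DulE is present, so *fenW* is transcribed.
→ *fenW* is ON in A.
Condition B:
Shikimate is absent, so DulE is active.
Malonate is absent, so YilQ is active.
No repressor is bound and YilQ is active, so *ulmY* is transcribed.
So UlmY is produced and active.
Palatinose is absent, so PexW is inactive.
With repressor UlmY bound, *fenW* is not transcribed.
→ *fenW* is OFF in B.

A only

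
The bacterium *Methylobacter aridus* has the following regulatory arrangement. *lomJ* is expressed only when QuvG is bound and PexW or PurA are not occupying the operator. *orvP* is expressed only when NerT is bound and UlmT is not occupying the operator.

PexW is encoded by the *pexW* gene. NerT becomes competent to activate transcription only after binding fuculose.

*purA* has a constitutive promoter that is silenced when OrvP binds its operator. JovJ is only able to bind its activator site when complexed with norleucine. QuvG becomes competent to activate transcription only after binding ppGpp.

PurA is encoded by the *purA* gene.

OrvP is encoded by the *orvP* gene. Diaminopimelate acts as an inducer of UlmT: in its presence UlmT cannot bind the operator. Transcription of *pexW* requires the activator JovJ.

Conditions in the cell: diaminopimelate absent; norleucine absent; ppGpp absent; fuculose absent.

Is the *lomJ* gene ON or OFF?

ppGpp is absent, so QuvG is inactive.
Norleucine is absent, so JovJ is inactive.
Required activator JovJ is absent, so *pexW* is not transcribed.
So PexW is not produced.
Diaminopimelate is absent, so UlmT is active.
Fuculose is absent, so NerT is inactive.
With repressor UlmT bound, *orvP* is not transcribed.
So OrvP is not produced.
With no repressor bound, *purA* is transcribed.
So PurA is produced and active.
With repressor PurA bound, *lomJ* is not transcribed.

OFF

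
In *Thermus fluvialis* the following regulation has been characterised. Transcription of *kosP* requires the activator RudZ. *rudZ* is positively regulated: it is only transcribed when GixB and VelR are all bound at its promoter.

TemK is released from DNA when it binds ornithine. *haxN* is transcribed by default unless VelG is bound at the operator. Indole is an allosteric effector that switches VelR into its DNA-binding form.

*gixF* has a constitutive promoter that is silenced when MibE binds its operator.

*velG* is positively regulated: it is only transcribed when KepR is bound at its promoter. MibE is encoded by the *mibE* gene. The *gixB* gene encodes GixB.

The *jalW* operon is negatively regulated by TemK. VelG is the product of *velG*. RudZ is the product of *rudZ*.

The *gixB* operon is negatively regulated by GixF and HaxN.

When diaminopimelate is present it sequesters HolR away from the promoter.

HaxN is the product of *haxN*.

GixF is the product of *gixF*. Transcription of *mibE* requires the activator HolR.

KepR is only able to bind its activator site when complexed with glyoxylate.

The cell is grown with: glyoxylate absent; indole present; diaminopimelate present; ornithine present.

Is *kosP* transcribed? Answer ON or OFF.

Diaminopimelate is present, so HolR is inactive.
Required activator HolR is absent, so *mibE* is not transcribed.
So MibE is not produced.
With no repressor bound, *gixF* is transcribed.
So GixF is produced and active.
Glyoxylate is absent, so KepR is inactive.
Required activator KepR is absent, so *velG* is not transcribed.
So VelG is not produced.
With no repressor bound, *haxN* is transcribed.
So HaxN is produced and active.
With repressor GixF bound, *gixB* is not transcribed.
So GixB is not produced.
Indole is present, so VelR is active.
Required activator GixB is absent, so *rudZ* is not transcribed.
So RudZ is not produced.
Required activator RudZ is absent, so *kosP* is not transcribed.

OFF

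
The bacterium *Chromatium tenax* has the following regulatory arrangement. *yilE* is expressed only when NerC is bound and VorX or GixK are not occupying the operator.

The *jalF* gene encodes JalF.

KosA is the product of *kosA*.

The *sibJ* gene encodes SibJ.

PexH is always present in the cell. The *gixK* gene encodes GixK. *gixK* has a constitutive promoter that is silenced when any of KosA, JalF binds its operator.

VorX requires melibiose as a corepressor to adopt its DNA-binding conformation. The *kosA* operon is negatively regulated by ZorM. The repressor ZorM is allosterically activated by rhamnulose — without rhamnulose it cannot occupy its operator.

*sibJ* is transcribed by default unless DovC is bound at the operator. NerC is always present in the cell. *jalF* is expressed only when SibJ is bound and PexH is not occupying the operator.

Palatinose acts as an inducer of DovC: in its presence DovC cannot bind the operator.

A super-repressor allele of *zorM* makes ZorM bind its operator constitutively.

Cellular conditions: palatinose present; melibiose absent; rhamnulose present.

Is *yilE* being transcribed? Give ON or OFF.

NerC is produced constitutively and is active.
Melibiose is absent, so VorX is inactive.
ZorM is constitutively active in this strain.
With repressor ZorM bound, *kosA* is not transcribed.
So KosA is not produced.
PexH is produced constitutively and is active.
Palatinose is present, so DovC is inactive.
With no repressor bound, *sibJ* is transcribed.
So SibJ is produced and active.
With repressor PexH bound, *jalF* is not transcribed.
So JalF is not produced.
With no repressor bound, *gixK* is transcribed.
So GixK is produced and active.
With repressor GixK bound, *yilE* is not transcribed.

OFF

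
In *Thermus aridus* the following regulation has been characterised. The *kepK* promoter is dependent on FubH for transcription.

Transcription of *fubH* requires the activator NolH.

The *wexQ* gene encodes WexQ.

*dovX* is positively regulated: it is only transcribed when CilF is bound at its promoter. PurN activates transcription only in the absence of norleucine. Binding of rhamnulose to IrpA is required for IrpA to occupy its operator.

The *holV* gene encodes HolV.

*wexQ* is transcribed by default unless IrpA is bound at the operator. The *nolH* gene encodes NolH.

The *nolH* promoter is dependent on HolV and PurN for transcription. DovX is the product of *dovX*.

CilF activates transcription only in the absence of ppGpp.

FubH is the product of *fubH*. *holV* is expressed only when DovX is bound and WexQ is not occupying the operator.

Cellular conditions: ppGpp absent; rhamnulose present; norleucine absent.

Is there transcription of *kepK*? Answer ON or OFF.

ppGpp is absent, so CilF is active.
No repressor is bound and CilF is active, so *dovX* is transcribed.
So DovX is produced and active.
Rhamnulose is present, so IrpA is active.
With repressor IrpA bound, *wexQ* is not transcribed.
So WexQ is not produced.
No repressor is bound and DovX is active, so *holV* is transcribed.
So HolV is produced and active.
Norleucine is absent, so PurN is active.
No repressor is bound and HolV and PurN are active, so *nolH* is transcribed.
So NolH is produced and active.
No repressor is bound and NolH is active, so *fubH* is transcribed.
So FubH is produced and active.
No repressor is bound and FubH is active, so *kepK* is transcribed.

ON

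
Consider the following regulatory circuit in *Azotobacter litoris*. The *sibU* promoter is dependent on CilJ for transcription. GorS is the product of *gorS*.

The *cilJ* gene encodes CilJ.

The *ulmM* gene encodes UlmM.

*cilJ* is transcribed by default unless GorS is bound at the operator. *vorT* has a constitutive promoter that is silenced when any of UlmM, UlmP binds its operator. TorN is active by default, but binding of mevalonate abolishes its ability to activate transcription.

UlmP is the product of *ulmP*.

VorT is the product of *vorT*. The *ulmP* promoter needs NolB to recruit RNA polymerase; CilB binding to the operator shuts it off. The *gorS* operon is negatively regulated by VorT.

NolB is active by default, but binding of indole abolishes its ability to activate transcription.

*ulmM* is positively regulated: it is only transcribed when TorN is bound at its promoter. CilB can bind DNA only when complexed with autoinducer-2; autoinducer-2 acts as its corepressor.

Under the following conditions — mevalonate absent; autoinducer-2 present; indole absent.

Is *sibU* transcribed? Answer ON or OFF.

Mevalonate is absent, so TorN is active.
No repressor is bound and TorN is active, so *ulmM* is transcribed.
So UlmM is produced and active.
Indole is absent, so NolB is active.
Autoinducer-2 is present, so CilB is active.
With repressor CilB bound, *ulmP* is not transcribed.
So UlmP is not produced.
With repressor UlmM bound, *vorT* is not transcribed.
So VorT is not produced.
With no repressor bound, *gorS* is transcribed.
So GorS is produced and active.
With repressor GorS bound, *cilJ* is not transcribed.
So CilJ is not produced.
Required activator CilJ is absent, so *sibU* is not transcribed.

OFF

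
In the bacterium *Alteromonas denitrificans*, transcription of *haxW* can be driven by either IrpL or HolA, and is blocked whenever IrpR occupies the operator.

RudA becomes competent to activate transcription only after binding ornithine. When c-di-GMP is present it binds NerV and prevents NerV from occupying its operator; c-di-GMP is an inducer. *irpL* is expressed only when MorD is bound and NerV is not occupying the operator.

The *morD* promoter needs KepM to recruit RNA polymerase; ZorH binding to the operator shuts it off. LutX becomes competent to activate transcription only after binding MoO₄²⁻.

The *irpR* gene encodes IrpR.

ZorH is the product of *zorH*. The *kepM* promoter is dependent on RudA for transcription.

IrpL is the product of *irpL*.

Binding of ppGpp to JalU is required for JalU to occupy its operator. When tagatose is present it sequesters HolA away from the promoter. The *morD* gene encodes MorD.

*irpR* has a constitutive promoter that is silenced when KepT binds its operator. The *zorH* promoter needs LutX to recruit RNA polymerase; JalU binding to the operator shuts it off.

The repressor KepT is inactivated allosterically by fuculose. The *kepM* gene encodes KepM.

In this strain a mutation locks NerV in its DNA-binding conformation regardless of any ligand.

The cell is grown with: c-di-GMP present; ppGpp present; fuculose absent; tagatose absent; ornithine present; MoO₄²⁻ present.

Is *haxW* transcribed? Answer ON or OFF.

ON

MoO₄²⁻ is present, so LutX is active.
ppGpp is present, so JalU is active.
With repressor JalU bound, *zorH* is not transcribed.
So ZorH is not produced.
Ornithine is present, so RudA is active.
No repressor is bound and RudA is active, so *kepM* is transcribed.
So KepM is produced and active.
No repressor is bound and KepM is active, so *morD* is transcribed.
So MorD is produced and active.
NerV is constitutively active in this strain.
With repressor NerV bound, *irpL* is not transcribed.
So IrpL is not produced.
Tagatose is absent, so HolA is active.
Fuculose is absent, so KepT is active.
With repressor KepT bound, *irpR* is not transcribed.
So IrpR is not produced.
Activator HolA is present, so *haxW* is transcribed.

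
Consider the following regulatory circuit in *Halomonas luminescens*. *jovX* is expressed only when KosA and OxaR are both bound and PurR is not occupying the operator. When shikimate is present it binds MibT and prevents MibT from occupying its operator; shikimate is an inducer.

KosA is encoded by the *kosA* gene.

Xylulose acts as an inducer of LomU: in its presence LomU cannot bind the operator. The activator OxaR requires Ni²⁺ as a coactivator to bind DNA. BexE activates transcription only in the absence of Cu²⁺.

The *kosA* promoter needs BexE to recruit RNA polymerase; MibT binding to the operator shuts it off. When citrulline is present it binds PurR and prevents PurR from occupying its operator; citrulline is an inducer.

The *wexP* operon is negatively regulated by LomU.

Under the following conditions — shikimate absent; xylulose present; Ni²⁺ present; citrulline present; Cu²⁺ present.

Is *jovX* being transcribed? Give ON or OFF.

OFF

Shikimate is absent, so MibT is active.
Cu²⁺ is present, so BexE is inactive.
With repressor MibT bound, *kosA* is not transcribed.
So KosA is not produced.
Citrulline is present, so PurR is inactive.
Ni²⁺ is present, so OxaR is active.
Required activator KosA is absent, so *jovX* is not transcribed.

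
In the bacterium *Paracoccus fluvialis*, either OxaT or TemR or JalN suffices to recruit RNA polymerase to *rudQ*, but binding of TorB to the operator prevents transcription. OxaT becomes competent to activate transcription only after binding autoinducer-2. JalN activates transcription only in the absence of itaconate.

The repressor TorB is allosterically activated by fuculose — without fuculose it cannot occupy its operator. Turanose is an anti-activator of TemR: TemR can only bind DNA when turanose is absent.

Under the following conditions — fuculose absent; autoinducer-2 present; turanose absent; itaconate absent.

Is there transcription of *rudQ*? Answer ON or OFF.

Autoinducer-2 is present, so OxaT is active.
Turanose is absent, so TemR is active.
Itaconate is absent, so JalN is active.
Fuculose is absent, so TorB is inactive.
Activator OxaT is present, so *rudQ* is transcribed.

ON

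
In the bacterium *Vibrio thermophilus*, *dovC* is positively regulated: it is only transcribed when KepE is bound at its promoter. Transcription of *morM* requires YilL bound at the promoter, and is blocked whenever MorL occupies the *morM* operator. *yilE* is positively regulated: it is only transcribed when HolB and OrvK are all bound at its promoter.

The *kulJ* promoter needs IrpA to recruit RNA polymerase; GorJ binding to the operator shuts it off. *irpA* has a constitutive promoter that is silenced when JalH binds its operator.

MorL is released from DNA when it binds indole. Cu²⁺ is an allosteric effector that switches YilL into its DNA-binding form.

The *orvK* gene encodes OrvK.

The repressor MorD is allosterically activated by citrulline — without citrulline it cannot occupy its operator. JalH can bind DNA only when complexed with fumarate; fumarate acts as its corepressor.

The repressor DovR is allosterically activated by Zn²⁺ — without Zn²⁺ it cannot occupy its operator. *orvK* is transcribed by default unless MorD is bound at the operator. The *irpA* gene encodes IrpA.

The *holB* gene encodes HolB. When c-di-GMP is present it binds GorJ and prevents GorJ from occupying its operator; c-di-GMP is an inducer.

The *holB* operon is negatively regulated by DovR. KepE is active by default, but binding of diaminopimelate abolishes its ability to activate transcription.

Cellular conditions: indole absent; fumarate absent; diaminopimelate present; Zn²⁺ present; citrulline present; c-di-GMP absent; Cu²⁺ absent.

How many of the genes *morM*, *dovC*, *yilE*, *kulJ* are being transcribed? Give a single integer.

0

Cu²⁺ is absent, so YilL is inactive.
Indole is absent, so MorL is active.
With repressor MorL bound, *morM* is not transcribed.
→ *morM* is OFF.
Diaminopimelate is present, so KepE is inactive.
Required activator KepE is absent, so *dovC* is not transcribed.
→ *dovC* is OFF.
Zn²⁺ is present, so DovR is active.
With repressor DovR bound, *holB* is not transcribed.
So HolB is not produced.
Citrulline is present, so MorD is active.
With repressor MorD bound, *orvK* is not transcribed.
So OrvK is not produced.
Required activator HolB is absent, so *yilE* is not transcribed.
→ *yilE* is OFF.
c-di-GMP is absent, so GorJ is active.
Fumarate is absent, so JalH is inactive.
With no repressor bound, *irpA* is transcribed.
So IrpA is produced and active.
With repressor GorJ bound, *kulJ* is not transcribed.
→ *kulJ* is OFF.
0 of the 4 genes are transcribed.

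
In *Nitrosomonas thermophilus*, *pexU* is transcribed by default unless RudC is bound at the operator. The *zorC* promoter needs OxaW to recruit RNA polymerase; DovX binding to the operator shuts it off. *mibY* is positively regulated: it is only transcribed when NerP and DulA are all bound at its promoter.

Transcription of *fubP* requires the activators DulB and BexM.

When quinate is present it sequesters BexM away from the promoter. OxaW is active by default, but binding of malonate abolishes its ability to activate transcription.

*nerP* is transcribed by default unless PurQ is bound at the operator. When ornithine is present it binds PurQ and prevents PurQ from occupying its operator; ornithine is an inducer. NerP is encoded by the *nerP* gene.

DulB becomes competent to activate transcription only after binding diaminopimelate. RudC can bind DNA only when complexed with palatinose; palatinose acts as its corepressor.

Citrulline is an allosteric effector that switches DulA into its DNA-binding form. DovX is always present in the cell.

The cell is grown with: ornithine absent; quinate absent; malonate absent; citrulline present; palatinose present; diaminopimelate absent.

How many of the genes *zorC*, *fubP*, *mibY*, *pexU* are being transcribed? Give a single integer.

0

DovX is produced constitutively and is active.
Malonate is absent, so OxaW is active.
With repressor DovX bound, *zorC* is not transcribed.
→ *zorC* is OFF.
Diaminopimelate is absent, so DulB is inactive.
Quinate is absent, so BexM is active.
Required activator DulB is absent, so *fubP* is not transcribed.
→ *fubP* is OFF.
Ornithine is absent, so PurQ is active.
With repressor PurQ bound, *nerP* is not transcribed.
So NerP is not produced.
Citrulline is present, so DulA is active.
Required activator NerP is absent, so *mibY* is not transcribed.
→ *mibY* is OFF.
Palatinose is present, so RudC is active.
With repressor RudC bound, *pexU* is not transcribed.
→ *pexU* is OFF.
0 of the 4 genes are transcribed.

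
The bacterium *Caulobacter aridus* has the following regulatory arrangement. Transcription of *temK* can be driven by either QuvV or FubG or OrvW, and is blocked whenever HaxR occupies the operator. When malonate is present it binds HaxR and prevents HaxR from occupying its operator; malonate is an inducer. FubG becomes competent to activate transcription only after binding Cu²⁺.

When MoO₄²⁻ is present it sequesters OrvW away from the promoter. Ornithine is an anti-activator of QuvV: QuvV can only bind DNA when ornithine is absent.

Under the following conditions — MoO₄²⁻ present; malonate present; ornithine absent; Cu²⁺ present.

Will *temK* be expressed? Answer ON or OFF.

ON

Ornithine is absent, so QuvV is active.
Cu²⁺ is present, so FubG is active.
Malonate is present, so HaxR is inactive.
MoO₄²⁻ is present, so OrvW is inactive.
Activator QuvV is present, so *temK* is transcribed.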